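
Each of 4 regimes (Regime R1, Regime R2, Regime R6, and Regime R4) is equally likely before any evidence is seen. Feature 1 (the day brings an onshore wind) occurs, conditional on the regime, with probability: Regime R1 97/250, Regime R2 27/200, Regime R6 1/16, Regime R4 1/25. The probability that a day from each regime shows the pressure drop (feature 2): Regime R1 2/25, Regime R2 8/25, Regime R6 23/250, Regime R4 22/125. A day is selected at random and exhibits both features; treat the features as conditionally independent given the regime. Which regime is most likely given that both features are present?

Regime R2

Since the prior is uniform, the posterior is proportional to the likelihood:
  Regime R1: 0.388 × 0.08 = 0.03104
  Regime R2: 0.135 × 0.32 = 0.0432
  Regime R6: 0.0625 × 0.092 = 0.00575
  Regime R4: 0.04 × 0.176 = 0.00704
Normalizing constant = 0.08703.
Largest term belongs to Regime R2, so Regime R2 is most probable.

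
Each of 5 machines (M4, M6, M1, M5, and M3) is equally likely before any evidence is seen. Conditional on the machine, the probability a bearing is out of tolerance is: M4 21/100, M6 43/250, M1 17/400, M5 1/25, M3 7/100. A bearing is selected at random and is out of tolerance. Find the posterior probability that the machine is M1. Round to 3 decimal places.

0.080

With a uniform prior (1/5 each), posterior ∝ likelihood:
  M4: 0.21
  M6: 0.172
  M1: 0.0425
  M5: 0.04
  M3: 0.07
Sum = 0.5345.
P(M1 | evidence) = 0.0425 / 0.5345 ≈ 0.080.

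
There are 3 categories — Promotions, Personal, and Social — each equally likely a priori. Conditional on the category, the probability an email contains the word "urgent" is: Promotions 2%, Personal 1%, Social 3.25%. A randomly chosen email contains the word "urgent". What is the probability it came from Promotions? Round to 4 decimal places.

0.3200

Since the prior is uniform, the posterior is proportional to the likelihood:
  Promotions: 0.02
  Personal: 0.01
  Social: 0.0325
Sum = 0.0625.
P(Promotions | evidence) = 0.02 / 0.0625 ≈ 0.3200.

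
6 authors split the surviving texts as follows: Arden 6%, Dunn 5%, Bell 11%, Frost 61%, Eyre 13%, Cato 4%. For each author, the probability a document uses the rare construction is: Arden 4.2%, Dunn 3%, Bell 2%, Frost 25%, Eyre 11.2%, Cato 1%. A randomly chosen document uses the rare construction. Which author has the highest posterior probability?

Frost

Compute prior × likelihood for every hypothesis:
  Arden: 0.06 × 0.042 = 0.00252
  Dunn: 0.05 × 0.03 = 0.0015
  Bell: 0.11 × 0.02 = 0.0022
  Frost: 0.61 × 0.25 = 0.1525
  Eyre: 0.13 × 0.112 = 0.01456
  Cato: 0.04 × 0.01 = 0.0004
Normalizing constant = 0.17368.
Largest term belongs to Frost, so Frost is most probable.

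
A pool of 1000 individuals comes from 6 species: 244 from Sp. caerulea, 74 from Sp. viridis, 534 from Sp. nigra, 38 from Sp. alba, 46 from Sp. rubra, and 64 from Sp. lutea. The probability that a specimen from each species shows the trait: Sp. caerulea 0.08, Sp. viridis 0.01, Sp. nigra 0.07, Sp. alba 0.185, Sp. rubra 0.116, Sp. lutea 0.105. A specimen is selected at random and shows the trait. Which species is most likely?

Unnormalized posteriors (prior × likelihood):
  Sp. caerulea: 0.244 × 0.08 = 0.01952
  Sp. viridis: 0.074 × 0.01 = 0.00074
  Sp. nigra: 0.534 × 0.07 = 0.03738
  Sp. alba: 0.038 × 0.185 = 0.00703
  Sp. rubra: 0.046 × 0.116 = 0.005336
  Sp. lutea: 0.064 × 0.105 = 0.00672
Normalizing constant = 0.076726.
Largest term belongs to Sp. nigra, so Sp. nigra is most probable.

Sp. nigra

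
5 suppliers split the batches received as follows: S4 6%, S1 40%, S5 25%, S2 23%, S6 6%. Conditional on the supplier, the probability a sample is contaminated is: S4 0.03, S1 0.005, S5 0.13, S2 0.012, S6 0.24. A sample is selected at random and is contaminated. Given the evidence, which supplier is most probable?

By Bayes' rule, posterior ∝ prior × likelihood:
  S4: 0.06 × 0.03 = 0.0018
  S1: 0.4 × 0.005 = 0.002
  S5: 0.25 × 0.13 = 0.0325
  S2: 0.23 × 0.012 = 0.00276
  S6: 0.06 × 0.24 = 0.0144
Normalizing constant = 0.05346.
Largest term belongs to S5, so S5 is most probable.

S5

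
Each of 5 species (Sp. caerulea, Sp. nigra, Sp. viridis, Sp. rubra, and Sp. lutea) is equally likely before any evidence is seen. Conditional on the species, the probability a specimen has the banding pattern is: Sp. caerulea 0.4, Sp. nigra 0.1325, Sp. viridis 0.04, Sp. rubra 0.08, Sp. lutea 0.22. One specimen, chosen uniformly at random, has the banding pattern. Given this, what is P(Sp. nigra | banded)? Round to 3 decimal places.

0.152

With a uniform prior (1/5 each), posterior ∝ likelihood:
  Sp. caerulea: 0.4
  Sp. nigra: 0.1325
  Sp. viridis: 0.04
  Sp. rubra: 0.08
  Sp. lutea: 0.22
Sum = 0.8725.
P(Sp. nigra | evidence) = 0.1325 / 0.8725 ≈ 0.152.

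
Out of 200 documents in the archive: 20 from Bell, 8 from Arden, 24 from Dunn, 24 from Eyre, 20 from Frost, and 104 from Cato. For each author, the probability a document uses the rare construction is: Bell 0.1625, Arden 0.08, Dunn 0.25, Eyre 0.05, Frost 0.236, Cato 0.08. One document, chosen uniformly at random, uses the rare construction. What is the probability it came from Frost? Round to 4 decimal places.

0.1956

Unnormalized posteriors (prior × likelihood):
  Bell: 0.1 × 0.1625 = 0.01625
  Arden: 0.04 × 0.08 = 0.0032
  Dunn: 0.12 × 0.25 = 0.03
  Eyre: 0.12 × 0.05 = 0.006
  Frost: 0.1 × 0.236 = 0.0236
  Cato: 0.52 × 0.08 = 0.0416
Total = 0.12065.
P(Frost | evidence) = 0.0236 / 0.12065 ≈ 0.1956.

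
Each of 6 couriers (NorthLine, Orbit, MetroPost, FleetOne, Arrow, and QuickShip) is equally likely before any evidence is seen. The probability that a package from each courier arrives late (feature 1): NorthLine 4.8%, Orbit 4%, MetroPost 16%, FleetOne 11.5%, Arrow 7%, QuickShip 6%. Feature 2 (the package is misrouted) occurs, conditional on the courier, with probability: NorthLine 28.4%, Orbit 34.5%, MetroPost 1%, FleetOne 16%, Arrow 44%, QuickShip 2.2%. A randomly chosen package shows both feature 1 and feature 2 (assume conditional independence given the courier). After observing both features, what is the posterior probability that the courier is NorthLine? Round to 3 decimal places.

0.171

Since the prior is uniform, the posterior is proportional to the likelihood:
  NorthLine: 0.048 × 0.284 = 0.013632
  Orbit: 0.04 × 0.345 = 0.0138
  MetroPost: 0.16 × 0.01 = 0.0016
  FleetOne: 0.115 × 0.16 = 0.0184
  Arrow: 0.07 × 0.44 = 0.0308
  QuickShip: 0.06 × 0.022 = 0.00132
Normalizing constant = 0.079552.
P(NorthLine | evidence) = 0.013632 / 0.079552 ≈ 0.171.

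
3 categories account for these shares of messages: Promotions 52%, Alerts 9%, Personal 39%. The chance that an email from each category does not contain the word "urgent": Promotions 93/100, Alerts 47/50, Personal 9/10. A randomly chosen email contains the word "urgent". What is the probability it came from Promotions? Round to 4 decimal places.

0.4505

Taking complements, P(urgent-flag | each) = Promotions 0.07, Alerts 0.06, Personal 0.1.
Prior × likelihood for each hypothesis:
  Promotions: 0.52 × 0.07 = 0.0364
  Alerts: 0.09 × 0.06 = 0.0054
  Personal: 0.39 × 0.1 = 0.039
Sum = 0.0808.
P(Promotions | evidence) = 0.0364 / 0.0808 ≈ 0.4505.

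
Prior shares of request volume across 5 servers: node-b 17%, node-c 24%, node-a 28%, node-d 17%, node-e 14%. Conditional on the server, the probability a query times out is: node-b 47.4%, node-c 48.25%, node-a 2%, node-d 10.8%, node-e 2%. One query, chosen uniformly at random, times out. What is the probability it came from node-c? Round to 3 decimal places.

0.519

Prior × likelihood for each hypothesis:
  node-b: 0.17 × 0.474 = 0.08058
  node-c: 0.24 × 0.4825 = 0.1158
  node-a: 0.28 × 0.02 = 0.0056
  node-d: 0.17 × 0.108 = 0.01836
  node-e: 0.14 × 0.02 = 0.0028
Normalizing constant = 0.22314.
P(node-c | evidence) = 0.1158 / 0.22314 ≈ 0.519.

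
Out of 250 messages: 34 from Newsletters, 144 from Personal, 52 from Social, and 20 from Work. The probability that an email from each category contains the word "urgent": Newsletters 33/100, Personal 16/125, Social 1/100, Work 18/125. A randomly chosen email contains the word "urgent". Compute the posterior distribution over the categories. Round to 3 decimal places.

Prior × likelihood for each hypothesis:
  Newsletters: 0.136 × 0.33 = 0.04488
  Personal: 0.576 × 0.128 = 0.073728
  Social: 0.208 × 0.01 = 0.00208
  Work: 0.08 × 0.144 = 0.01152
Sum = 0.132208.
P(Newsletters | urgent-flag) = 0.04488/0.132208 ≈ 0.339
P(Personal | urgent-flag) = 0.073728/0.132208 ≈ 0.558
P(Social | urgent-flag) = 0.00208/0.132208 ≈ 0.016
P(Work | urgent-flag) = 0.01152/0.132208 ≈ 0.087

Newsletters 0.339, Personal 0.558, Social 0.016, Work 0.087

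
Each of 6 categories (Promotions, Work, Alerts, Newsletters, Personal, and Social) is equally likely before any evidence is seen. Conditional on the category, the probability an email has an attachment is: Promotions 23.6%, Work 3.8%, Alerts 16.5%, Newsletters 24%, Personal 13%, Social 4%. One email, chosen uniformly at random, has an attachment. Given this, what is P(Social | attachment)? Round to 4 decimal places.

0.0471

Since the prior is uniform, the posterior is proportional to the likelihood:
  Promotions: 0.236
  Work: 0.038
  Alerts: 0.165
  Newsletters: 0.24
  Personal: 0.13
  Social: 0.04
Normalizing constant = 0.849.
P(Social | evidence) = 0.04 / 0.849 ≈ 0.0471.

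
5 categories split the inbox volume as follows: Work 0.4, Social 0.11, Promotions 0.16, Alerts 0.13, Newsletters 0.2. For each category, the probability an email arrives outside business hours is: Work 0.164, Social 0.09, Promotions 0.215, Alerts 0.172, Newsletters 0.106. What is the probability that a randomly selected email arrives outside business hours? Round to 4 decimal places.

Prior × likelihood for each hypothesis:
  Work: 0.4 × 0.164 = 0.0656
  Social: 0.11 × 0.09 = 0.0099
  Promotions: 0.16 × 0.215 = 0.0344
  Alerts: 0.13 × 0.172 = 0.02236
  Newsletters: 0.2 × 0.106 = 0.0212
P(off-hours) = 0.0656 + 0.0099 + 0.0344 + 0.02236 + 0.0212 = 0.15346 → 0.1535.

0.1535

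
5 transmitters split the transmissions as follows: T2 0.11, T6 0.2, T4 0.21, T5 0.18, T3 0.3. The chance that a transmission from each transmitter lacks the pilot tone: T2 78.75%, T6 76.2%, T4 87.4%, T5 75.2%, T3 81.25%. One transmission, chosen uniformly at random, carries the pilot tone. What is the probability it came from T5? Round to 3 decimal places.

0.225

Taking complements, P(pilot | each) = T2 0.2125, T6 0.238, T4 0.126, T5 0.248, T3 0.1875.
Compute prior × likelihood for every hypothesis:
  T2: 0.11 × 0.2125 = 0.023375
  T6: 0.2 × 0.238 = 0.0476
  T4: 0.21 × 0.126 = 0.02646
  T5: 0.18 × 0.248 = 0.04464
  T3: 0.3 × 0.1875 = 0.05625
Sum = 0.198325.
P(T5 | evidence) = 0.04464 / 0.198325 ≈ 0.225.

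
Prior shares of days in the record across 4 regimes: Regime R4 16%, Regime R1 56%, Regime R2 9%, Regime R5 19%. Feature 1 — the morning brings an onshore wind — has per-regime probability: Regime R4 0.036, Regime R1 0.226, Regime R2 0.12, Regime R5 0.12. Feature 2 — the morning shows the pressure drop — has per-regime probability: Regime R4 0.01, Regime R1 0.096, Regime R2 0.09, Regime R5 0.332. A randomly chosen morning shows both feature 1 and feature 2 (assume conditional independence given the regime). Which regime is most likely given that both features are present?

By Bayes' rule, posterior ∝ prior × likelihood:
  Regime R4: 0.16 × 0.036 × 0.01 = 0.0000576
  Regime R1: 0.56 × 0.226 × 0.096 = 0.01214976
  Regime R2: 0.09 × 0.12 × 0.09 = 0.000972
  Regime R5: 0.19 × 0.12 × 0.332 = 0.0075696
Sum = 0.02074896.
Largest term belongs to Regime R1, so Regime R1 is most probable.

Regime R1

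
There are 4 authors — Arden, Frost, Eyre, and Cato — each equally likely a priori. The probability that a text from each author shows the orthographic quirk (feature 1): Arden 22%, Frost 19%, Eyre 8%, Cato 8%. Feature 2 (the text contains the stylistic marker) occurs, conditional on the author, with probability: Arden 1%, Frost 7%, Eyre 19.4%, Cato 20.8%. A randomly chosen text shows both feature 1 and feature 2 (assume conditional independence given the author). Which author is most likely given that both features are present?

With a uniform prior (1/4 each), posterior ∝ likelihood:
  Arden: 0.22 × 0.01 = 0.0022
  Frost: 0.19 × 0.07 = 0.0133
  Eyre: 0.08 × 0.194 = 0.01552
  Cato: 0.08 × 0.208 = 0.01664
Normalizing constant = 0.04766.
Largest term belongs to Cato, so Cato is most probable.

Cato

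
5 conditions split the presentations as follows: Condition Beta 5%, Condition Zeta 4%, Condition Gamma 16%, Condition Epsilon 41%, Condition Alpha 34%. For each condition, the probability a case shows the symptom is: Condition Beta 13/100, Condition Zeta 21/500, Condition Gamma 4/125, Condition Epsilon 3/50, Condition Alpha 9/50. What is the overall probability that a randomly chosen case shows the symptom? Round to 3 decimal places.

Unnormalized posteriors (prior × likelihood):
  Condition Beta: 0.05 × 0.13 = 0.0065
  Condition Zeta: 0.04 × 0.042 = 0.00168
  Condition Gamma: 0.16 × 0.032 = 0.00512
  Condition Epsilon: 0.41 × 0.06 = 0.0246
  Condition Alpha: 0.34 × 0.18 = 0.0612
P(symptomatic) = 0.0065 + 0.00168 + 0.00512 + 0.0246 + 0.0612 = 0.0991 → 0.099.

0.099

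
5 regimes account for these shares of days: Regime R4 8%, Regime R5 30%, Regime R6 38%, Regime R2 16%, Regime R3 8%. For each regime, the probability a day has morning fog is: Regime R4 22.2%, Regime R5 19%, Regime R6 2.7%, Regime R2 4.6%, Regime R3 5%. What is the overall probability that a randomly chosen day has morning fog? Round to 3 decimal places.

0.096

Prior × likelihood for each hypothesis:
  Regime R4: 0.08 × 0.222 = 0.01776
  Regime R5: 0.3 × 0.19 = 0.057
  Regime R6: 0.38 × 0.027 = 0.01026
  Regime R2: 0.16 × 0.046 = 0.00736
  Regime R3: 0.08 × 0.05 = 0.004
P(fog) = 0.01776 + 0.057 + 0.01026 + 0.00736 + 0.004 = 0.09638 → 0.096.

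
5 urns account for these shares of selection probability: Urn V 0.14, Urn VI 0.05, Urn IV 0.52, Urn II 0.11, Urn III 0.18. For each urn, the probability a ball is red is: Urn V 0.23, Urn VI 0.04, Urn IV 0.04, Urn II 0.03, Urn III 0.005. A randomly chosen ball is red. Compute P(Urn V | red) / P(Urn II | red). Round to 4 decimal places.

By Bayes' rule, posterior ∝ prior × likelihood:
  Urn V: 0.14 × 0.23 = 0.0322
  Urn VI: 0.05 × 0.04 = 0.002
  Urn IV: 0.52 × 0.04 = 0.0208
  Urn II: 0.11 × 0.03 = 0.0033
  Urn III: 0.18 × 0.005 = 0.0009
Sum = 0.0592.
The ratio is 0.0322 / 0.0033 (the normalizer cancels) = 9.7576.

9.7576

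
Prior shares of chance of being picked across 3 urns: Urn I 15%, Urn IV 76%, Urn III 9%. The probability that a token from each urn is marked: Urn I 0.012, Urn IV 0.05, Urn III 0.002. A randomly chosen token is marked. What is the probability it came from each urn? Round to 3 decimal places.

Urn I 0.045, Urn IV 0.950, Urn III 0.005

Compute prior × likelihood for every hypothesis:
  Urn I: 0.15 × 0.012 = 0.0018
  Urn IV: 0.76 × 0.05 = 0.038
  Urn III: 0.09 × 0.002 = 0.00018
Total = 0.03998.
P(Urn I | marked) = 0.0018/0.03998 ≈ 0.045
P(Urn IV | marked) = 0.038/0.03998 ≈ 0.950
P(Urn III | marked) = 0.00018/0.03998 ≈ 0.005
(Check: 0.045+0.950+0.005 = 1.000.)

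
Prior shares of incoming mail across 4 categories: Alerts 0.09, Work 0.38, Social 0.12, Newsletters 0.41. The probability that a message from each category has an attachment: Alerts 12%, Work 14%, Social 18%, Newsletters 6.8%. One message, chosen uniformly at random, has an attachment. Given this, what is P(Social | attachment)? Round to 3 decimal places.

By Bayes' rule, posterior ∝ prior × likelihood:
  Alerts: 0.09 × 0.12 = 0.0108
  Work: 0.38 × 0.14 = 0.0532
  Social: 0.12 × 0.18 = 0.0216
  Newsletters: 0.41 × 0.068 = 0.02788
Normalizing constant = 0.11348.
P(Social | evidence) = 0.0216 / 0.11348 ≈ 0.190.

0.190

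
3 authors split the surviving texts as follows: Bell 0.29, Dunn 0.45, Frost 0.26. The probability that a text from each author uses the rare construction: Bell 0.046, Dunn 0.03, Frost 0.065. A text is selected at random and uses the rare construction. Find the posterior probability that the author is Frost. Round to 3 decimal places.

Unnormalized posteriors (prior × likelihood):
  Bell: 0.29 × 0.046 = 0.01334
  Dunn: 0.45 × 0.03 = 0.0135
  Frost: 0.26 × 0.065 = 0.0169
Sum = 0.04374.
P(Frost | evidence) = 0.0169 / 0.04374 ≈ 0.386.

0.386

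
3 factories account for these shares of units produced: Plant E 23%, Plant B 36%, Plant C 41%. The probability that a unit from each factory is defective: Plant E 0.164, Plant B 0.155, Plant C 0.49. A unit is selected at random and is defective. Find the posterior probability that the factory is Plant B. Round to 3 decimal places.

0.190

Compute prior × likelihood for every hypothesis:
  Plant E: 0.23 × 0.164 = 0.03772
  Plant B: 0.36 × 0.155 = 0.0558
  Plant C: 0.41 × 0.49 = 0.2009
Sum = 0.29442.
P(Plant B | evidence) = 0.0558 / 0.29442 ≈ 0.190.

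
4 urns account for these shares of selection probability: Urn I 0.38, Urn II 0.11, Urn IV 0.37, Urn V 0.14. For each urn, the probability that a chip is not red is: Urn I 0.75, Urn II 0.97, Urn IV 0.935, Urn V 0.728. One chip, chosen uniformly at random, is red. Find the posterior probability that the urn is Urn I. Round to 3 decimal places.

0.592

Taking complements, P(red | each) = Urn I 0.25, Urn II 0.03, Urn IV 0.065, Urn V 0.272.
Compute prior × likelihood for every hypothesis:
  Urn I: 0.38 × 0.25 = 0.095
  Urn II: 0.11 × 0.03 = 0.0033
  Urn IV: 0.37 × 0.065 = 0.02405
  Urn V: 0.14 × 0.272 = 0.03808
Total = 0.16043.
P(Urn I | evidence) = 0.095 / 0.16043 ≈ 0.592.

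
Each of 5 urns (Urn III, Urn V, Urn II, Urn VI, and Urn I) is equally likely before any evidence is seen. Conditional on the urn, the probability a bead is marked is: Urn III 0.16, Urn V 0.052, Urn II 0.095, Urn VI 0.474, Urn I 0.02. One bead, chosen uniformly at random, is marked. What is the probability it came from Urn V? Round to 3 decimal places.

Since the prior is uniform, the posterior is proportional to the likelihood:
  Urn III: 0.16
  Urn V: 0.052
  Urn II: 0.095
  Urn VI: 0.474
  Urn I: 0.02
Normalizing constant = 0.801.
P(Urn V | evidence) = 0.052 / 0.801 ≈ 0.065.

0.065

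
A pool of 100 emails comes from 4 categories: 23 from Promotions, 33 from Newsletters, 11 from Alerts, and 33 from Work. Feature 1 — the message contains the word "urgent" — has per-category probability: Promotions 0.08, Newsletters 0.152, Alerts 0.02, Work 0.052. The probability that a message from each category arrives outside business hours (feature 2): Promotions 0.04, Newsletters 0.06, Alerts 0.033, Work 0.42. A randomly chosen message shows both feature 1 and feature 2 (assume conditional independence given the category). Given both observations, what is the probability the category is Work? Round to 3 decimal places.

0.654

By Bayes' rule, posterior ∝ prior × likelihood:
  Promotions: 0.23 × 0.08 × 0.04 = 0.000736
  Newsletters: 0.33 × 0.152 × 0.06 = 0.0030096
  Alerts: 0.11 × 0.02 × 0.033 = 0.0000726
  Work: 0.33 × 0.052 × 0.42 = 0.0072072
Total = 0.0110254.
P(Work | evidence) = 0.0072072 / 0.0110254 ≈ 0.654.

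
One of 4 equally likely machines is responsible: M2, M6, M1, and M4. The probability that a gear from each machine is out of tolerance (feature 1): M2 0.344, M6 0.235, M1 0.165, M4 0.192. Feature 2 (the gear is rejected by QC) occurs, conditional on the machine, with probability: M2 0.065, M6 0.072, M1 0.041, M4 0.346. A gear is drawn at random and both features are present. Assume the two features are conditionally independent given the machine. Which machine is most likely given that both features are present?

M4

With a uniform prior (1/4 each), posterior ∝ likelihood:
  M2: 0.344 × 0.065 = 0.02236
  M6: 0.235 × 0.072 = 0.01692
  M1: 0.165 × 0.041 = 0.006765
  M4: 0.192 × 0.346 = 0.066432
Sum = 0.112477.
Largest term belongs to M4, so M4 is most probable.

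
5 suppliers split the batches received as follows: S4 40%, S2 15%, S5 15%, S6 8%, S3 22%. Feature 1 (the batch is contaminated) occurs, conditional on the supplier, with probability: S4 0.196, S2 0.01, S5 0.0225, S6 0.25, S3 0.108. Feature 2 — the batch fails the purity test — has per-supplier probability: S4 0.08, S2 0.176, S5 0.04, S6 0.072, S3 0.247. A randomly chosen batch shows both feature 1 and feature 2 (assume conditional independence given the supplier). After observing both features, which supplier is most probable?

S4

Unnormalized posteriors (prior × likelihood):
  S4: 0.4 × 0.196 × 0.08 = 0.006272
  S2: 0.15 × 0.01 × 0.176 = 0.000264
  S5: 0.15 × 0.0225 × 0.04 = 0.000135
  S6: 0.08 × 0.25 × 0.072 = 0.00144
  S3: 0.22 × 0.108 × 0.247 = 0.00586872
Normalizing constant = 0.01397972.
Largest term belongs to S4, so S4 is most probable.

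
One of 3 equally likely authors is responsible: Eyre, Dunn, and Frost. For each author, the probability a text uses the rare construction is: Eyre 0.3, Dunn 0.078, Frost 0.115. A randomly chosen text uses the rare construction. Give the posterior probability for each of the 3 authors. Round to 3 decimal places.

Since the prior is uniform, the posterior is proportional to the likelihood:
  Eyre: 0.3
  Dunn: 0.078
  Frost: 0.115
Total = 0.493.
P(Eyre | rare-form) = 0.3/0.493 ≈ 0.609
P(Dunn | rare-form) = 0.078/0.493 ≈ 0.158
P(Frost | rare-form) = 0.115/0.493 ≈ 0.233

Eyre 0.609, Dunn 0.158, Frost 0.233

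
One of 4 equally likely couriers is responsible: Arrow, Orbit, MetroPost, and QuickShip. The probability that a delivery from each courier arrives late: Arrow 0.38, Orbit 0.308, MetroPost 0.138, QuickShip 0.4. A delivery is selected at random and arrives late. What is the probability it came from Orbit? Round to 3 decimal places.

With a uniform prior (1/4 each), posterior ∝ likelihood:
  Arrow: 0.38
  Orbit: 0.308
  MetroPost: 0.138
  QuickShip: 0.4
Normalizing constant = 1.226.
P(Orbit | evidence) = 0.308 / 1.226 ≈ 0.251.

0.251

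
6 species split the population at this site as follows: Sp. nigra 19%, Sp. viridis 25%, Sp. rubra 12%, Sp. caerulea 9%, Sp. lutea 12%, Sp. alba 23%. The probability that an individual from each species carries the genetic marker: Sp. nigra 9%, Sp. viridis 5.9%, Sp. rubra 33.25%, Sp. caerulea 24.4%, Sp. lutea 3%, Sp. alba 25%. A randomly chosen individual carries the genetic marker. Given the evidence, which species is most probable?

Sp. alba

Compute prior × likelihood for every hypothesis:
  Sp. nigra: 0.19 × 0.09 = 0.0171
  Sp. viridis: 0.25 × 0.059 = 0.01475
  Sp. rubra: 0.12 × 0.3325 = 0.0399
  Sp. caerulea: 0.09 × 0.244 = 0.02196
  Sp. lutea: 0.12 × 0.03 = 0.0036
  Sp. alba: 0.23 × 0.25 = 0.0575
Sum = 0.15481.
Largest term belongs to Sp. alba, so Sp. alba is most probable.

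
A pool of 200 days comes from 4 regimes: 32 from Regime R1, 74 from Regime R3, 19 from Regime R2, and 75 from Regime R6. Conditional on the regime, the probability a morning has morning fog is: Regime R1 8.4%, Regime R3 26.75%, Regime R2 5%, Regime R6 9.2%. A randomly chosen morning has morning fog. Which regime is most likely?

Regime R3

Unnormalized posteriors (prior × likelihood):
  Regime R1: 0.16 × 0.084 = 0.01344
  Regime R3: 0.37 × 0.2675 = 0.098975
  Regime R2: 0.095 × 0.05 = 0.00475
  Regime R6: 0.375 × 0.092 = 0.0345
Sum = 0.151665.
Largest term belongs to Regime R3, so Regime R3 is most probable.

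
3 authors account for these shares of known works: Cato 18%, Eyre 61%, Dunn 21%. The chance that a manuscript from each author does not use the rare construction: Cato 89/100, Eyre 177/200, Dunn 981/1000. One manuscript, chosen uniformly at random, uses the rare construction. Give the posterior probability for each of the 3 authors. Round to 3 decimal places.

Cato 0.211, Eyre 0.747, Dunn 0.042

Taking complements, P(rare-form | each) = Cato 0.11, Eyre 0.115, Dunn 0.019.
By Bayes' rule, posterior ∝ prior × likelihood:
  Cato: 0.18 × 0.11 = 0.0198
  Eyre: 0.61 × 0.115 = 0.07015
  Dunn: 0.21 × 0.019 = 0.00399
Total = 0.09394.
P(Cato | rare-form) = 0.0198/0.09394 ≈ 0.211
P(Eyre | rare-form) = 0.07015/0.09394 ≈ 0.747
P(Dunn | rare-form) = 0.00399/0.09394 ≈ 0.042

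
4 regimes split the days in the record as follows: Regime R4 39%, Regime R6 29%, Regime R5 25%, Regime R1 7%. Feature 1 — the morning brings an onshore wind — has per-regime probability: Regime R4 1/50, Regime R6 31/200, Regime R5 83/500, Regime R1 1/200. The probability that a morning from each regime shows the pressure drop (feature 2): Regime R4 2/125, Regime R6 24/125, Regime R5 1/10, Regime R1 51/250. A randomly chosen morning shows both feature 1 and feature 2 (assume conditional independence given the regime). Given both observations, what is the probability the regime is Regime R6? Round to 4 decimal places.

0.6651

By Bayes' rule, posterior ∝ prior × likelihood:
  Regime R4: 0.39 × 0.02 × 0.016 = 0.0001248
  Regime R6: 0.29 × 0.155 × 0.192 = 0.0086304
  Regime R5: 0.25 × 0.166 × 0.1 = 0.00415
  Regime R1: 0.07 × 0.005 × 0.204 = 0.0000714
Normalizing constant = 0.0129766.
P(Regime R6 | evidence) = 0.0086304 / 0.0129766 ≈ 0.6651.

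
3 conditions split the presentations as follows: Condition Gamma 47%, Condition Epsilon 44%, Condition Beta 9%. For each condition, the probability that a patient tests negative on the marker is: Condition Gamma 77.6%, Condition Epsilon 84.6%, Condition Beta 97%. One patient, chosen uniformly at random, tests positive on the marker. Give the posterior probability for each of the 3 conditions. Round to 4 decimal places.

Condition Gamma 0.5991, Condition Epsilon 0.3856, Condition Beta 0.0154

Taking complements, P(marker-positive | each) = Condition Gamma 0.224, Condition Epsilon 0.154, Condition Beta 0.03.
Prior × likelihood for each hypothesis:
  Condition Gamma: 0.47 × 0.224 = 0.10528
  Condition Epsilon: 0.44 × 0.154 = 0.06776
  Condition Beta: 0.09 × 0.03 = 0.0027
Sum = 0.17574.
P(Condition Gamma | marker-positive) = 0.10528/0.17574 ≈ 0.5991
P(Condition Epsilon | marker-positive) = 0.06776/0.17574 ≈ 0.3856
P(Condition Beta | marker-positive) = 0.0027/0.17574 ≈ 0.0154
(Check: 0.5991+0.3856+0.0154 = 1.0001.)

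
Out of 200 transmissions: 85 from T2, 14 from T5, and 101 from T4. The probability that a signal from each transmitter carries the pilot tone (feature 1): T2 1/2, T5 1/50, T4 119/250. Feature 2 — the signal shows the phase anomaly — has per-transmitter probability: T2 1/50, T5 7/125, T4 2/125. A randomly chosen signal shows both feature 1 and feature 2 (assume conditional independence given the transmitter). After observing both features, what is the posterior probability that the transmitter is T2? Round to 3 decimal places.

0.520

Compute prior × likelihood for every hypothesis:
  T2: 0.425 × 0.5 × 0.02 = 0.00425
  T5: 0.07 × 0.02 × 0.056 = 0.0000784
  T4: 0.505 × 0.476 × 0.016 = 0.00384608
Total = 0.00817448.
P(T2 | evidence) = 0.00425 / 0.00817448 ≈ 0.520.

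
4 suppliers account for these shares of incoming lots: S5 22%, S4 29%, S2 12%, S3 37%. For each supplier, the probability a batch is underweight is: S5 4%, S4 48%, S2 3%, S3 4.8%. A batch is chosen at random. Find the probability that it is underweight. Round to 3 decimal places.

Compute prior × likelihood for every hypothesis:
  S5: 0.22 × 0.04 = 0.0088
  S4: 0.29 × 0.48 = 0.1392
  S2: 0.12 × 0.03 = 0.0036
  S3: 0.37 × 0.048 = 0.01776
P(underweight) = 0.0088 + 0.1392 + 0.0036 + 0.01776 = 0.16936 → 0.169.

0.169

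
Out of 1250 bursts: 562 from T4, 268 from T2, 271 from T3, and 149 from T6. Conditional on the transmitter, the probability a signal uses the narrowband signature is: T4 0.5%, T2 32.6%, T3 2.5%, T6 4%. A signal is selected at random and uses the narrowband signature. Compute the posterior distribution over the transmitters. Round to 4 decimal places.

T4 0.0273, T2 0.8490, T3 0.0658, T6 0.0579

Unnormalized posteriors (prior × likelihood):
  T4: 0.4496 × 0.005 = 0.002248
  T2: 0.2144 × 0.326 = 0.0698944
  T3: 0.2168 × 0.025 = 0.00542
  T6: 0.1192 × 0.04 = 0.004768
Sum = 0.0823304.
P(T4 | narrowband) = 0.002248/0.0823304 ≈ 0.0273
P(T2 | narrowband) = 0.0698944/0.0823304 ≈ 0.8490
P(T3 | narrowband) = 0.00542/0.0823304 ≈ 0.0658
P(T6 | narrowband) = 0.004768/0.0823304 ≈ 0.0579
(Check: 0.0273+0.8490+0.0658+0.0579 = 1.0000.)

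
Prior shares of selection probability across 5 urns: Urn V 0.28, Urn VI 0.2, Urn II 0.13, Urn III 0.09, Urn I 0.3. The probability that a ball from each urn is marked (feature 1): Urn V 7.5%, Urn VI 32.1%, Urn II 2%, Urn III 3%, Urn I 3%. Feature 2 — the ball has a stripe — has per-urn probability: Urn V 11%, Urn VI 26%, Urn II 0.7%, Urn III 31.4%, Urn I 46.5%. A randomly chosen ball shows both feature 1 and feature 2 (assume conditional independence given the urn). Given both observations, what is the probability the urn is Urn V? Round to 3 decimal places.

0.096

Prior × likelihood for each hypothesis:
  Urn V: 0.28 × 0.075 × 0.11 = 0.00231
  Urn VI: 0.2 × 0.321 × 0.26 = 0.016692
  Urn II: 0.13 × 0.02 × 0.007 = 0.0000182
  Urn III: 0.09 × 0.03 × 0.314 = 0.0008478
  Urn I: 0.3 × 0.03 × 0.465 = 0.004185
Sum = 0.024053.
P(Urn V | evidence) = 0.00231 / 0.024053 ≈ 0.096.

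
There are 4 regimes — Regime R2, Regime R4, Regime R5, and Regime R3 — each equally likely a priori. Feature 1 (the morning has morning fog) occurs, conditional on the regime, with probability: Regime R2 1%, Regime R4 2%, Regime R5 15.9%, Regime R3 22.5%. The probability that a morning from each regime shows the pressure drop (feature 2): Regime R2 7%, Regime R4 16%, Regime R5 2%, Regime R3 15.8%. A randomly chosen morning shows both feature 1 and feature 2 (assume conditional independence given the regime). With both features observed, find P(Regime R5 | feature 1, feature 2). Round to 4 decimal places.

Since the prior is uniform, the posterior is proportional to the likelihood:
  Regime R2: 0.01 × 0.07 = 0.0007
  Regime R4: 0.02 × 0.16 = 0.0032
  Regime R5: 0.159 × 0.02 = 0.00318
  Regime R3: 0.225 × 0.158 = 0.03555
Normalizing constant = 0.04263.
P(Regime R5 | evidence) = 0.00318 / 0.04263 ≈ 0.0746.

0.0746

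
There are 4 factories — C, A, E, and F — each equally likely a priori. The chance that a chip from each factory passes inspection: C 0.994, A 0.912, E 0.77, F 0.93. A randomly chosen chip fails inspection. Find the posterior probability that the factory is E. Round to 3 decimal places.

0.584

Taking complements, P(nonconforming | each) = C 0.006, A 0.088, E 0.23, F 0.07.
Since the prior is uniform, the posterior is proportional to the likelihood:
  C: 0.006
  A: 0.088
  E: 0.23
  F: 0.07
Normalizing constant = 0.394.
P(E | evidence) = 0.23 / 0.394 ≈ 0.584.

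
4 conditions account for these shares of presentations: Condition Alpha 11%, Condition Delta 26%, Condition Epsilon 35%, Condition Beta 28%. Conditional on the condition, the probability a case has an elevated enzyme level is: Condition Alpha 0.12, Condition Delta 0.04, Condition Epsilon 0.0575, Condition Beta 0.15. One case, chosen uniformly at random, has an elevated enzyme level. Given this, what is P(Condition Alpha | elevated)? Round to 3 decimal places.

0.154

Compute prior × likelihood for every hypothesis:
  Condition Alpha: 0.11 × 0.12 = 0.0132
  Condition Delta: 0.26 × 0.04 = 0.0104
  Condition Epsilon: 0.35 × 0.0575 = 0.020125
  Condition Beta: 0.28 × 0.15 = 0.042
Sum = 0.085725.
P(Condition Alpha | evidence) = 0.0132 / 0.085725 ≈ 0.154.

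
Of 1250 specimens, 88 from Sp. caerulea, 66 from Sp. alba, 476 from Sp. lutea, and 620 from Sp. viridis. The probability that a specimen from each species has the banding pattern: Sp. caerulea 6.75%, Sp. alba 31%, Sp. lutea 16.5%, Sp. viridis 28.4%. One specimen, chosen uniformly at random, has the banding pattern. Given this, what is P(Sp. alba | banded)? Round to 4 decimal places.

0.0728

Unnormalized posteriors (prior × likelihood):
  Sp. caerulea: 0.0704 × 0.0675 = 0.004752
  Sp. alba: 0.0528 × 0.31 = 0.016368
  Sp. lutea: 0.3808 × 0.165 = 0.062832
  Sp. viridis: 0.496 × 0.284 = 0.140864
Sum = 0.224816.
P(Sp. alba | evidence) = 0.016368 / 0.224816 ≈ 0.0728.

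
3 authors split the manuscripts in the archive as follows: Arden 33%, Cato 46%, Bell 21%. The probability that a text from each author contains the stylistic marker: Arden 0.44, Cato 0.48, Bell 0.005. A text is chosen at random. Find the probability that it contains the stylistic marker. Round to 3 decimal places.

Unnormalized posteriors (prior × likelihood):
  Arden: 0.33 × 0.44 = 0.1452
  Cato: 0.46 × 0.48 = 0.2208
  Bell: 0.21 × 0.005 = 0.00105
P(marker) = 0.1452 + 0.2208 + 0.00105 = 0.36705 → 0.367.

0.367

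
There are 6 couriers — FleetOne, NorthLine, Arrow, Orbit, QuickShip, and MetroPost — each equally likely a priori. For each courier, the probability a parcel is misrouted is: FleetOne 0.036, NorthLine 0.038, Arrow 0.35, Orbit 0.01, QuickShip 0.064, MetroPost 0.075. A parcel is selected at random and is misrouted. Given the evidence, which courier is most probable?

Arrow

Since the prior is uniform, the posterior is proportional to the likelihood:
  FleetOne: 0.036
  NorthLine: 0.038
  Arrow: 0.35
  Orbit: 0.01
  QuickShip: 0.064
  MetroPost: 0.075
Total = 0.573.
Largest term belongs to Arrow, so Arrow is most probable.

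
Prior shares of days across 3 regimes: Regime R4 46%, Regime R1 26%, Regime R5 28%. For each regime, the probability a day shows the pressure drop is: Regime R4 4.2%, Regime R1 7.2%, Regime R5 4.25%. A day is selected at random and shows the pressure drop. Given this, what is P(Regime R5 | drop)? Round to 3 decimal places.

0.238

Compute prior × likelihood for every hypothesis:
  Regime R4: 0.46 × 0.042 = 0.01932
  Regime R1: 0.26 × 0.072 = 0.01872
  Regime R5: 0.28 × 0.0425 = 0.0119
Total = 0.04994.
P(Regime R5 | evidence) = 0.0119 / 0.04994 ≈ 0.238.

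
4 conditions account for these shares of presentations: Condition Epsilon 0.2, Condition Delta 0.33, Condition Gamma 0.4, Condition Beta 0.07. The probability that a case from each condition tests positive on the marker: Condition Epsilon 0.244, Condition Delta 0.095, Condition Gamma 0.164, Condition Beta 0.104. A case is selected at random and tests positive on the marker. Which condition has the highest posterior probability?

Compute prior × likelihood for every hypothesis:
  Condition Epsilon: 0.2 × 0.244 = 0.0488
  Condition Delta: 0.33 × 0.095 = 0.03135
  Condition Gamma: 0.4 × 0.164 = 0.0656
  Condition Beta: 0.07 × 0.104 = 0.00728
Sum = 0.15303.
Largest term belongs to Condition Gamma, so Condition Gamma is most probable.

Condition Gamma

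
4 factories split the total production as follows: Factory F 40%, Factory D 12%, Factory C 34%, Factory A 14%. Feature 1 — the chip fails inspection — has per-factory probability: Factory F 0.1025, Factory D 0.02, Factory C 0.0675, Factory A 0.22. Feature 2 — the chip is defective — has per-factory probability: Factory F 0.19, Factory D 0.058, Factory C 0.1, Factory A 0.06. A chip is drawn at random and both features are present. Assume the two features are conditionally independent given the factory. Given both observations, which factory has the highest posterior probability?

By Bayes' rule, posterior ∝ prior × likelihood:
  Factory F: 0.4 × 0.1025 × 0.19 = 0.00779
  Factory D: 0.12 × 0.02 × 0.058 = 0.0001392
  Factory C: 0.34 × 0.0675 × 0.1 = 0.002295
  Factory A: 0.14 × 0.22 × 0.06 = 0.001848
Total = 0.0120722.
Largest term belongs to Factory F, so Factory F is most probable.

Factory F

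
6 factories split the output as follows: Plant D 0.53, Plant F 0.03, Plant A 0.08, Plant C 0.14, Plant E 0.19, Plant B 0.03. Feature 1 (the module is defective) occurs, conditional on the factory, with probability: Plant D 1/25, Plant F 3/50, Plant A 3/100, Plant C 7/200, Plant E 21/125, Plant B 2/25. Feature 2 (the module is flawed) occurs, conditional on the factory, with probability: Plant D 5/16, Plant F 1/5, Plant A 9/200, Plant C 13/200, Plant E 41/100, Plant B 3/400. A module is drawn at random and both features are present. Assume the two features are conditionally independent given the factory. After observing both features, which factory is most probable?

By Bayes' rule, posterior ∝ prior × likelihood:
  Plant D: 0.53 × 0.04 × 0.3125 = 0.006625
  Plant F: 0.03 × 0.06 × 0.2 = 0.00036
  Plant A: 0.08 × 0.03 × 0.045 = 0.000108
  Plant C: 0.14 × 0.035 × 0.065 = 0.0003185
  Plant E: 0.19 × 0.168 × 0.41 = 0.0130872
  Plant B: 0.03 × 0.08 × 0.0075 = 0.000018
Sum = 0.0205167.
Largest term belongs to Plant E, so Plant E is most probable.

Plant E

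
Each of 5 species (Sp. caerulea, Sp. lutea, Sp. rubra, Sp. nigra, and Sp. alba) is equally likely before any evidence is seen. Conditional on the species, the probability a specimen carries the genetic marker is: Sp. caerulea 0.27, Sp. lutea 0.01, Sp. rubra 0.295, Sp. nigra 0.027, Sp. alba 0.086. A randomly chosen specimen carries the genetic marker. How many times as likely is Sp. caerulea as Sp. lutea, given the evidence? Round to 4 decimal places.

With a uniform prior (1/5 each), posterior ∝ likelihood:
  Sp. caerulea: 0.27
  Sp. lutea: 0.01
  Sp. rubra: 0.295
  Sp. nigra: 0.027
  Sp. alba: 0.086
Normalizing constant = 0.688.
The ratio is 0.27 / 0.01 (the normalizer cancels) = 27.0000.

27.0000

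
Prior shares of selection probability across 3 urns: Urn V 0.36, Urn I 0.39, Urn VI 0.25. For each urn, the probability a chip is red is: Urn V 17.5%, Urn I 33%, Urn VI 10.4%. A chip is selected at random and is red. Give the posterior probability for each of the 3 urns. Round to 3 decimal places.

Urn V 0.289, Urn I 0.591, Urn VI 0.119

Unnormalized posteriors (prior × likelihood):
  Urn V: 0.36 × 0.175 = 0.063
  Urn I: 0.39 × 0.33 = 0.1287
  Urn VI: 0.25 × 0.104 = 0.026
Sum = 0.2177.
P(Urn V | red) = 0.063/0.2177 ≈ 0.289
P(Urn I | red) = 0.1287/0.2177 ≈ 0.591
P(Urn VI | red) = 0.026/0.2177 ≈ 0.119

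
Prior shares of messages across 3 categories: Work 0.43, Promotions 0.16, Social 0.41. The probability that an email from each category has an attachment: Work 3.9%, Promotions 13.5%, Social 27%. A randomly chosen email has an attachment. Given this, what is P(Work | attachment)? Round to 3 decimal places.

Unnormalized posteriors (prior × likelihood):
  Work: 0.43 × 0.039 = 0.01677
  Promotions: 0.16 × 0.135 = 0.0216
  Social: 0.41 × 0.27 = 0.1107
Normalizing constant = 0.14907.
P(Work | evidence) = 0.01677 / 0.14907 ≈ 0.112.

0.112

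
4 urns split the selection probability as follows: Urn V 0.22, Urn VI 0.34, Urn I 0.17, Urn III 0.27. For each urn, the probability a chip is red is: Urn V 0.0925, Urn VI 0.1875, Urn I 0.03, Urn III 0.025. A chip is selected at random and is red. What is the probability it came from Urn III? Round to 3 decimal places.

Prior × likelihood for each hypothesis:
  Urn V: 0.22 × 0.0925 = 0.02035
  Urn VI: 0.34 × 0.1875 = 0.06375
  Urn I: 0.17 × 0.03 = 0.0051
  Urn III: 0.27 × 0.025 = 0.00675
Total = 0.09595.
P(Urn III | evidence) = 0.00675 / 0.09595 ≈ 0.070.

0.070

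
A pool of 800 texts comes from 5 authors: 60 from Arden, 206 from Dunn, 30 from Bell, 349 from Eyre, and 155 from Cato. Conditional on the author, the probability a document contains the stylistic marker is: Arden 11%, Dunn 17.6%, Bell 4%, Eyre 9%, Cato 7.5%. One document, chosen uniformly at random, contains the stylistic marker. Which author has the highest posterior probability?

Dunn

By Bayes' rule, posterior ∝ prior × likelihood:
  Arden: 0.075 × 0.11 = 0.00825
  Dunn: 0.2575 × 0.176 = 0.04532
  Bell: 0.0375 × 0.04 = 0.0015
  Eyre: 0.43625 × 0.09 = 0.0392625
  Cato: 0.19375 × 0.075 = 0.01453125
Total = 0.10886375.
Largest term belongs to Dunn, so Dunn is most probable.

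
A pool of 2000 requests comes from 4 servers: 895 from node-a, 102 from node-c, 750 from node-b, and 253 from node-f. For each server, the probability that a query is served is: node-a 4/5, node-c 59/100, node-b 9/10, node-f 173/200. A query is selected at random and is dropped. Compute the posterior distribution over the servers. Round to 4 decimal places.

node-a 0.5425, node-c 0.1267, node-b 0.2273, node-f 0.1035

Taking complements, P(dropped | each) = node-a 0.2, node-c 0.41, node-b 0.1, node-f 0.135.
Prior × likelihood for each hypothesis:
  node-a: 0.4475 × 0.2 = 0.0895
  node-c: 0.051 × 0.41 = 0.02091
  node-b: 0.375 × 0.1 = 0.0375
  node-f: 0.1265 × 0.135 = 0.0170775
Normalizing constant = 0.1649875.
P(node-a | dropped) = 0.0895/0.1649875 ≈ 0.5425
P(node-c | dropped) = 0.02091/0.1649875 ≈ 0.1267
P(node-b | dropped) = 0.0375/0.1649875 ≈ 0.2273
P(node-f | dropped) = 0.0170775/0.1649875 ≈ 0.1035
(Check: 0.5425+0.1267+0.2273+0.1035 = 1.0000.)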